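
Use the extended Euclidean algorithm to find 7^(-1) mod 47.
Extended GCD: 7(-20) + 47(3) = 1. So 7^(-1) ≡ -20 ≡ 27 (mod 47). Verify: 7 × 27 = 189 ≡ 1 (mod 47)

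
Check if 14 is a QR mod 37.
By Euler's criterion: 14^{18} ≡ 36 mod 37. Since this equals -1 (≡ 36), 14 is not a QR.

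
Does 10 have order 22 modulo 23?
ord_23(10) divides 22. For each prime q|22: 10^{11}≡22, 10^{2}≡8, none ≡ 1. So 10 has order 22 and is a primitive root mod 23.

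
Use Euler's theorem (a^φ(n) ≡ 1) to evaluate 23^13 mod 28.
By Euler: 23^{12} ≡ 1 (mod 28) since gcd(23, 28) = 1. 13 = 1×12 + 1. So 23^{13} ≡ 23^{1} ≡ 23 (mod 28)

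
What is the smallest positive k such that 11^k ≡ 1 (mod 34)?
Powers of 11 mod 34: 11^1≡11, 11^2≡19, 11^3≡5, 11^4≡21, 11^5≡27, 11^6≡25, 11^7≡3, 11^8≡33, 11^9≡23, 11^10≡15, 11^11≡29, 11^12≡13, 11^13≡7, 11^14≡9, 11^15≡31, 11^16≡1. So the order of 11 is 16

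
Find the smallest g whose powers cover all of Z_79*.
g = 3. For each prime q|78: 3^{39}≡78, 3^{26}≡23, 3^{6}≡18, none ≡ 1, so ord_79(3) = 78 and 3 is a primitive root.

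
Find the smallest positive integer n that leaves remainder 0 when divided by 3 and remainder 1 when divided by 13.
M = 3 × 13 = 39. M₁ = 13, y₁ ≡ 1 (mod 3). M₂ = 3, y₂ ≡ 9 (mod 13). n = 0×13×1 + 1×3×9 ≡ 27 (mod 39)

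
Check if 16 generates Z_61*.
16^{15} ≡ 1 mod 61 and 15 < 60, so ord_61(16) = 15 ≠ 60 and 16 is not a primitive root.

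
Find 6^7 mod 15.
By repeated squaring mod 15: 6^{1}≡6, 6^{2}≡6, 6^{4}≡6. Then 6^{7} = 6^{4+2+1} ≡ 6 × 6 × 6 ≡ 6 mod 15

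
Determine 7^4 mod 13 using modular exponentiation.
7^{4} = 2401 ≡ 9 mod 13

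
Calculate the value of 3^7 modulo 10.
By repeated squaring (mod 10): 3^{1}≡3, 3^{2}≡9, 3^{4}≡1. Then 3^{7} = 3^{4+2+1} ≡ 1 × 9 × 3 ≡ 7 (mod 10)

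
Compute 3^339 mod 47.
Using Fermat: 3^{46} ≡ 1 mod 47. 339 ≡ 17 mod 46. So 3^{339} ≡ 3^{17} ≡ 2 mod 47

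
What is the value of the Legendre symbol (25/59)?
(25/59) = 25^{29} mod 59 = 1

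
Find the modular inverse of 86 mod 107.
Since 107 is prime, by Fermat 86^(-1) ≡ 86^{105} ≡ 56 (mod 107). Verify: 86 × 56 = 4816 ≡ 1 (mod 107)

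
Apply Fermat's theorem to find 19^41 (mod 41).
By Fermat: 19^{40} ≡ 1 (mod 41). So 19^{41} = 19^{40} · 19^{1} ≡ 19^{1} ≡ 19 (mod 41)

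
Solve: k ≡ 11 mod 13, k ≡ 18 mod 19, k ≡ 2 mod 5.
M = 13 × 19 × 5 = 1235. M₁ = 95, y₁ ≡ 10 mod 13. M₂ = 65, y₂ ≡ 12 mod 19. M₃ = 247, y₃ ≡ 3 mod 5. k = 11×95×10 + 18×65×12 + 2×247×3 ≡ 37 mod 1235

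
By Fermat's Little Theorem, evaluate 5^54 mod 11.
By Fermat: 5^{10} ≡ 1 mod 11. 54 = 5×10 + 4. So 5^{54} ≡ 5^{4} ≡ 9 mod 11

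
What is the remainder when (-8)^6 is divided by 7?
Using Fermat: (-8)^{6} ≡ 1 mod 7. 6 ≡ 0 mod 6. So (-8)^{6} ≡ (-8)^{0} ≡ 1 mod 7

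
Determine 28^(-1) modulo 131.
Since 131 is prime, by Fermat 28^(-1) ≡ 28^{129} ≡ 117 mod 131. Verify: 28 × 117 = 3276 ≡ 1 mod 131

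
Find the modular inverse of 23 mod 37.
Since 37 is prime, by Fermat 23^(-1) ≡ 23^{35} ≡ 29 mod 37. Verify: 23 × 29 = 667 ≡ 1 mod 37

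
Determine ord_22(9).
Powers of 9 mod 22: 9^1≡9, 9^2≡15, 9^3≡3, 9^4≡5, 9^5≡1. So the order of 9 is 5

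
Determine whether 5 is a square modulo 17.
By Euler's criterion: 5^{8} ≡ 16 (mod 17). Since this equals -1 (≡ 16), 5 is not a QR.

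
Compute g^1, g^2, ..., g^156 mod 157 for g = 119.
119^1, 119^2, ..., 119^{156} mod 157: [119, 31, 78, 19, 63, 118, 69, 47, 98, 44, 55, 108, 135, 51, 103, 11, 53, 27, 73, 52, 65, 42, 131, 46, 136, 13, 134, 89, 72, 90, 34, 121, 112, 140, 18, 101, 87, 148, 28, 35, 83, 143, 61, 37, 7, 48, 60, 75, 133, 127, 41, 12, 15, 58, 151, 71, 128, 3, 43, 93, 77, 57, 32, 40, 50, 141, 137, 132, 8, 10, 91, 153, 152, 33, 2, 81, 62, 156, 38, 126, 79, 138, 94, 39, 88, 110, 59, 113, 102, 49, 22, 106, 54, 146, 104, 130, 84, 105, 92, 115, 26, 111, 21, 144, 23, 68, 85, 67, 123, 36, 45, 17, 139, 56, 70, 9, 129, 122, 74, 14, 96, 120, 150, 109, 97, 82, 24, 30, 116, 145, 142, 99, 6, 86, 29, 154, 114, 64, 80, 100, 125, 117, 107, 16, 20, 25, 149, 147, 66, 4, 5, 124, 155, 76, 95, 1]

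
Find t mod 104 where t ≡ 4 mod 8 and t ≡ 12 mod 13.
M = 8 × 13 = 104. M₁ = 13, y₁ ≡ 5 mod 8. M₂ = 8, y₂ ≡ 5 mod 13. t = 4×13×5 + 12×8×5 ≡ 12 mod 104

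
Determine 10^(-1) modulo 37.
Since 37 is prime, by Fermat 10^(-1) ≡ 10^{35} ≡ 26 (mod 37). Verify: 10 × 26 = 260 ≡ 1 (mod 37)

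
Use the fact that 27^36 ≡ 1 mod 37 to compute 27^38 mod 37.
By Fermat: 27^{36} ≡ 1 mod 37. So 27^{38} = 27^{36} · 27^{2} ≡ 27^{2} ≡ 26 mod 37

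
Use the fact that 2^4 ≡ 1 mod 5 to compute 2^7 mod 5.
By Fermat: 2^{4} ≡ 1 mod 5. So 2^{7} = 2^{4} · 2^{3} ≡ 2^{3} ≡ 3 mod 5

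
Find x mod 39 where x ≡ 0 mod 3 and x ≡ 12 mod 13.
M = 3 × 13 = 39. M₁ = 13, y₁ ≡ 1 mod 3. M₂ = 3, y₂ ≡ 9 mod 13. x = 0×13×1 + 12×3×9 ≡ 12 mod 39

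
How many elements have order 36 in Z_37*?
A prime p has φ(p-1) primitive roots; here φ(36) = 12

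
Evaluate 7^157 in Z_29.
Using Fermat: 7^{28} ≡ 1 (mod 29). 157 ≡ 17 (mod 28). So 7^{157} ≡ 7^{17} ≡ 24 (mod 29)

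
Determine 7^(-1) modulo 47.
Since 47 is prime, by Fermat 7^(-1) ≡ 7^{45} ≡ 27 mod 47. Verify: 7 × 27 = 189 ≡ 1 mod 47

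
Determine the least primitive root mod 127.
g = 3. Powers: [3, 9, 27, 81, 116, 94, ...] generates all 126 non-zero residues.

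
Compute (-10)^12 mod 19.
By repeated squaring (mod 19): (-10)^{1}≡9, (-10)^{2}≡5, (-10)^{4}≡6, (-10)^{8}≡17. Then (-10)^{12} = (-10)^{8+4} ≡ 17 × 6 ≡ 7 (mod 19)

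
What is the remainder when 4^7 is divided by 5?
Using Fermat: 4^{4} ≡ 1 mod 5. 7 ≡ 3 mod 4. So 4^{7} ≡ 4^{3} ≡ 4 mod 5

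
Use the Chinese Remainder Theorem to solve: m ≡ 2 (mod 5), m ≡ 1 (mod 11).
M = 5 × 11 = 55. M₁ = 11, y₁ ≡ 1 (mod 5). M₂ = 5, y₂ ≡ 9 (mod 11). m = 2×11×1 + 1×5×9 ≡ 12 (mod 55)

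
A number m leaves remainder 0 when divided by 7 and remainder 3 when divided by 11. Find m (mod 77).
M = 7 × 11 = 77. M₁ = 11, y₁ ≡ 2 (mod 7). M₂ = 7, y₂ ≡ 8 (mod 11). m = 0×11×2 + 3×7×8 ≡ 14 (mod 77)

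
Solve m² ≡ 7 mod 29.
The square roots of 7 mod 29 are 23 and 6. Verify: 23² = 529 ≡ 7 mod 29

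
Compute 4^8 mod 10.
By repeated squaring mod 10: 4^{1}≡4, 4^{2}≡6, 4^{4}≡6, 4^{8}≡6. So 4^{8} ≡ 6 mod 10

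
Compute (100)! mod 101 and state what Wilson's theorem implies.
(100)! mod 101 = 100. Since this equals -1 mod 101, Wilson confirms 101 is prime.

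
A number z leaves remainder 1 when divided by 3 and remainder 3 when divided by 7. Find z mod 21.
M = 3 × 7 = 21. M₁ = 7, y₁ ≡ 1 mod 3. M₂ = 3, y₂ ≡ 5 mod 7. z = 1×7×1 + 3×3×5 ≡ 10 mod 21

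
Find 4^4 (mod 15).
4^{4} = 256 ≡ 1 (mod 15)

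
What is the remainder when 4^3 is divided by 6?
4^{3} = 64 ≡ 4 mod 6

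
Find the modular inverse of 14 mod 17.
Since 17 is prime, by Fermat 14^(-1) ≡ 14^{15} ≡ 11 mod 17. Verify: 14 × 11 = 154 ≡ 1 mod 17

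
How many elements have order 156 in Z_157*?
A prime p has φ(p-1) primitive roots; here φ(156) = 48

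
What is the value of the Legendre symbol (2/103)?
(2/103) = 2^{51} mod 103 = 1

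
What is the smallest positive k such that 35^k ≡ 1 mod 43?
Powers of 35 mod 43: 35^1≡35, 35^2≡21, 35^3≡4, 35^4≡11, 35^5≡41, 35^6≡16, 35^7≡1. So the order of 35 is 7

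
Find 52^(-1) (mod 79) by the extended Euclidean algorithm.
Extended GCD: 52(38) + 79(-25) = 1. So 52^(-1) ≡ 38 (mod 79). Verify: 52 × 38 = 1976 ≡ 1 (mod 79)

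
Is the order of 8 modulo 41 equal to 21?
Powers of 8 mod 41: 8^1≡8, 8^2≡23, 8^3≡20, 8^4≡37, 8^5≡9, 8^6≡31, 8^7≡2, 8^8≡16, 8^9≡5, 8^10≡40, 8^11≡33, 8^12≡18, 8^13≡21, 8^14≡4, 8^15≡32, 8^16≡10, 8^17≡39, 8^18≡25, 8^19≡36, 8^20≡1. Already 8^20≡1, so the order is 20 < 21. No, the actual order is 20.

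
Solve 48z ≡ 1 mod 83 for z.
Since 83 is prime, by Fermat 48^(-1) ≡ 48^{81} ≡ 64 mod 83. Verify: 48 × 64 = 3072 ≡ 1 mod 83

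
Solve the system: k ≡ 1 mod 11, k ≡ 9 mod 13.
M = 11 × 13 = 143. M₁ = 13, y₁ ≡ 6 mod 11. M₂ = 11, y₂ ≡ 6 mod 13. k = 1×13×6 + 9×11×6 ≡ 100 mod 143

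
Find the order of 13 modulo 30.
Powers of 13 mod 30: 13^1≡13, 13^2≡19, 13^3≡7, 13^4≡1. So the order of 13 is 4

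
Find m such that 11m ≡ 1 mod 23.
Since 23 is prime, by Fermat 11^(-1) ≡ 11^{21} ≡ 21 mod 23. Verify: 11 × 21 = 231 ≡ 1 mod 23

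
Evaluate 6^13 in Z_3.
By repeated squaring mod 3: 6^{1}≡0, 6^{2}≡0, 6^{4}≡0, 6^{8}≡0. Then 6^{13} = 6^{8+4+1} ≡ 0 × 0 × 0 ≡ 0 mod 3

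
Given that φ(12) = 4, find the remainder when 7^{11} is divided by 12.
By Euler: 7^{4} ≡ 1 mod 12 since gcd(7, 12) = 1. 11 = 2×4 + 3. So 7^{11} ≡ 7^{3} ≡ 7 mod 12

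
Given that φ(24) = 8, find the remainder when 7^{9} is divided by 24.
By Euler: 7^{8} ≡ 1 mod 24 since gcd(7, 24) = 1. 9 = 1×8 + 1. So 7^{9} ≡ 7^{1} ≡ 7 mod 24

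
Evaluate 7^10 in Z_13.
By repeated squaring (mod 13): 7^{1}≡7, 7^{2}≡10, 7^{4}≡9, 7^{8}≡3. Then 7^{10} = 7^{8+2} ≡ 3 × 10 ≡ 4 (mod 13)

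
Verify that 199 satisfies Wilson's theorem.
(198)! mod 199 = 198. Since this equals -1 (mod 199), Wilson confirms 199 is prime.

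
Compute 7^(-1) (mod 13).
Since 13 is prime, by Fermat 7^(-1) ≡ 7^{11} ≡ 2 (mod 13). Verify: 7 × 2 = 14 ≡ 1 (mod 13)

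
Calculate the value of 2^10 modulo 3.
Using Fermat: 2^{2} ≡ 1 (mod 3). 10 ≡ 0 (mod 2). So 2^{10} ≡ 2^{0} ≡ 1 (mod 3)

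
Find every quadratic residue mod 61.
Squares in Z_61*: {1, 3, 4, 5, 9, 12, 13, 14, 15, 16, 19, 20, 22, 25, 27, 34, 36, 39, 41, 42, 45, 46, 47, 48, 49, 52, 56, 57, 58, 60}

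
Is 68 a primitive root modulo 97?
ord_97(68) divides 96. For each prime q|96: 68^{48}≡96, 68^{32}≡35, none ≡ 1. So 68 has order 96 and is a primitive root mod 97.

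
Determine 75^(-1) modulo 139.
Since 139 is prime, by Fermat 75^(-1) ≡ 75^{137} ≡ 76 (mod 139). Verify: 75 × 76 = 5700 ≡ 1 (mod 139)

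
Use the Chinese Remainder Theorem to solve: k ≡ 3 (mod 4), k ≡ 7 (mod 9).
M = 4 × 9 = 36. M₁ = 9, y₁ ≡ 1 (mod 4). M₂ = 4, y₂ ≡ 7 (mod 9). k = 3×9×1 + 7×4×7 ≡ 7 (mod 36)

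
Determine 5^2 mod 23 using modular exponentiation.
5^{2} = 25 ≡ 2 (mod 23)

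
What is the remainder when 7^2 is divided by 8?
7^{2} = 49 ≡ 1 mod 8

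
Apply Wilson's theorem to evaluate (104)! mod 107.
(106)! = (104)! × (105) × (106) ≡ -1 mod 107. So (104)! ≡ -1 × [(106)(105)]^(-1) ≡ 53 mod 107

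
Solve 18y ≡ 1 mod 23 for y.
Since 23 is prime, by Fermat 18^(-1) ≡ 18^{21} ≡ 9 mod 23. Verify: 18 × 9 = 162 ≡ 1 mod 23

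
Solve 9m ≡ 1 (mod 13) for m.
Since 13 is prime, by Fermat 9^(-1) ≡ 9^{11} ≡ 3 (mod 13). Verify: 9 × 3 = 27 ≡ 1 (mod 13)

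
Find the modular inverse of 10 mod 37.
Since 37 is prime, by Fermat 10^(-1) ≡ 10^{35} ≡ 26 mod 37. Verify: 10 × 26 = 260 ≡ 1 mod 37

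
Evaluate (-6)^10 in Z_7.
Using Fermat: (-6)^{6} ≡ 1 mod 7. 10 ≡ 4 mod 6. So (-6)^{10} ≡ (-6)^{4} ≡ 1 mod 7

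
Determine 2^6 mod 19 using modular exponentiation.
By repeated squaring mod 19: 2^{1}≡2, 2^{2}≡4, 2^{4}≡16. Then 2^{6} = 2^{4+2} ≡ 16 × 4 ≡ 7 mod 19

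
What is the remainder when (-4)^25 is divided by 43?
By repeated squaring mod 43: (-4)^{1}≡39, (-4)^{2}≡16, (-4)^{4}≡41, (-4)^{8}≡4, (-4)^{16}≡16. Then (-4)^{25} = (-4)^{16+8+1} ≡ 16 × 4 × 39 ≡ 2 mod 43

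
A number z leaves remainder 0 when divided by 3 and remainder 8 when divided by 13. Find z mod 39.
M = 3 × 13 = 39. M₁ = 13, y₁ ≡ 1 mod 3. M₂ = 3, y₂ ≡ 9 mod 13. z = 0×13×1 + 8×3×9 ≡ 21 mod 39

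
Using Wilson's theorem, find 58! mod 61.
(60)! = (58)! × (59) × (60) ≡ -1 (mod 61). So (58)! ≡ -1 × [(60)(59)]^(-1) ≡ 30 (mod 61)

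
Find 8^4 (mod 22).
8^{4} = 4096 ≡ 4 (mod 22)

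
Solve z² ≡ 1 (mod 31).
The square roots of 1 mod 31 are 1 and 30. Verify: 1² = 1 ≡ 1 (mod 31)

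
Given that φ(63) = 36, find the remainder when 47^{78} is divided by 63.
By Euler: 47^{36} ≡ 1 mod 63 since gcd(47, 63) = 1. 78 = 2×36 + 6. So 47^{78} ≡ 47^{6} ≡ 1 mod 63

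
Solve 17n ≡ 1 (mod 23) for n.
Since 23 is prime, by Fermat 17^(-1) ≡ 17^{21} ≡ 19 (mod 23). Verify: 17 × 19 = 323 ≡ 1 (mod 23)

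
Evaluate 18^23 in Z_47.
By repeated squaring mod 47: 18^{1}≡18, 18^{2}≡42, 18^{4}≡25, 18^{8}≡14, 18^{16}≡8. Then 18^{23} = 18^{16+4+2+1} ≡ 8 × 25 × 42 × 18 ≡ 1 mod 47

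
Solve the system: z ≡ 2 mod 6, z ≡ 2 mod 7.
M = 6 × 7 = 42. M₁ = 7, y₁ ≡ 1 mod 6. M₂ = 6, y₂ ≡ 6 mod 7. z = 2×7×1 + 2×6×6 ≡ 2 mod 42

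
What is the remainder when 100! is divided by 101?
By Wilson's theorem, (100)! ≡ -1 ≡ 100 mod 101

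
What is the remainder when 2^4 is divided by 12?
2^{4} = 16 ≡ 4 mod 12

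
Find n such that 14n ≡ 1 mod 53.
Since 53 is prime, by Fermat 14^(-1) ≡ 14^{51} ≡ 19 mod 53. Verify: 14 × 19 = 266 ≡ 1 mod 53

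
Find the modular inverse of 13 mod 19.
Since 19 is prime, by Fermat 13^(-1) ≡ 13^{17} ≡ 3 (mod 19). Verify: 13 × 3 = 39 ≡ 1 (mod 19)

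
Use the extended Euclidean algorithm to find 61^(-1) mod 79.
Extended GCD: 61(-22) + 79(17) = 1. So 61^(-1) ≡ -22 ≡ 57 mod 79. Verify: 61 × 57 = 3477 ≡ 1 mod 79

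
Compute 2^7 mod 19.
By repeated squaring mod 19: 2^{1}≡2, 2^{2}≡4, 2^{4}≡16. Then 2^{7} = 2^{4+2+1} ≡ 16 × 4 × 2 ≡ 14 mod 19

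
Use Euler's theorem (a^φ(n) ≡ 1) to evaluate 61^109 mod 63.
By Euler: 61^{36} ≡ 1 mod 63 since gcd(61, 63) = 1. 109 = 3×36 + 1. So 61^{109} ≡ 61^{1} ≡ 61 mod 63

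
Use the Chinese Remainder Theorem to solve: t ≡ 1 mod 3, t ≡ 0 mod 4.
M = 3 × 4 = 12. M₁ = 4, y₁ ≡ 1 mod 3. M₂ = 3, y₂ ≡ 3 mod 4. t = 1×4×1 + 0×3×3 ≡ 4 mod 12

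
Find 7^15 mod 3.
Using Fermat: 7^{2} ≡ 1 mod 3. 15 ≡ 1 mod 2. So 7^{15} ≡ 7^{1} ≡ 1 mod 3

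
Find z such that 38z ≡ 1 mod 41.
Since 41 is prime, by Fermat 38^(-1) ≡ 38^{39} ≡ 27 mod 41. Verify: 38 × 27 = 1026 ≡ 1 mod 41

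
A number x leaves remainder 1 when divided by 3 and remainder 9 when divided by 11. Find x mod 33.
M = 3 × 11 = 33. M₁ = 11, y₁ ≡ 2 mod 3. M₂ = 3, y₂ ≡ 4 mod 11. x = 1×11×2 + 9×3×4 ≡ 31 mod 33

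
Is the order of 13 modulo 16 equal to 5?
Powers of 13 mod 16: 13^1≡13, 13^2≡9, 13^3≡5, 13^4≡1. Already 13^4≡1, so the order is 4 < 5. No, the actual order is 4.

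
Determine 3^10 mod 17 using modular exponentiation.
By repeated squaring (mod 17): 3^{1}≡3, 3^{2}≡9, 3^{4}≡13, 3^{8}≡16. Then 3^{10} = 3^{8+2} ≡ 16 × 9 ≡ 8 (mod 17)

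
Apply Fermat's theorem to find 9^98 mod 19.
By Fermat: 9^{18} ≡ 1 mod 19. 98 = 5×18 + 8. So 9^{98} ≡ 9^{8} ≡ 17 mod 19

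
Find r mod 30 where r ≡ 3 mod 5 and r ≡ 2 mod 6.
M = 5 × 6 = 30. M₁ = 6, y₁ ≡ 1 mod 5. M₂ = 5, y₂ ≡ 5 mod 6. r = 3×6×1 + 2×5×5 ≡ 8 mod 30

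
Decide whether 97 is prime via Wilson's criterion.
(96)! mod 97 = 96. Since 96 ≡ -1 mod 97, 97 is prime.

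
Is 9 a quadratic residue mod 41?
By Euler's criterion: 9^{20} ≡ 1 mod 41. Since this equals 1, 9 is a QR.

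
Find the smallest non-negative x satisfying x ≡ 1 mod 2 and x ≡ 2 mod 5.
M = 2 × 5 = 10. M₁ = 5, y₁ ≡ 1 mod 2. M₂ = 2, y₂ ≡ 3 mod 5. x = 1×5×1 + 2×2×3 ≡ 7 mod 10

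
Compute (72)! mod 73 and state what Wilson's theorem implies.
(72)! mod 73 = 72. Since this equals -1 (mod 73), Wilson confirms 73 is prime.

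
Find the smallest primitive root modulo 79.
g = 3. Powers: [3, 9, 27, 2, 6, 18, 54, 4, ...] generates all 78 non-zero residues.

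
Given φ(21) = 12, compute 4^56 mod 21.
By Euler: 4^{12} ≡ 1 mod 21 since gcd(4, 21) = 1. 56 = 4×12 + 8. So 4^{56} ≡ 4^{8} ≡ 16 mod 21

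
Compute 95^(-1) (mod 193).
Since 193 is prime, by Fermat 95^(-1) ≡ 95^{191} ≡ 128 (mod 193). Verify: 95 × 128 = 12160 ≡ 1 (mod 193)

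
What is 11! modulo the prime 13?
(12)! = (11)! × (12) ≡ -1 mod 13. So (11)! ≡ -1 × (12)^(-1) ≡ (-1)×(-1) = 1 mod 13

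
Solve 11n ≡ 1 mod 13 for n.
Since 13 is prime, by Fermat 11^(-1) ≡ 11^{11} ≡ 6 mod 13. Verify: 11 × 6 = 66 ≡ 1 mod 13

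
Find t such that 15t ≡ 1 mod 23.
Since 23 is prime, by Fermat 15^(-1) ≡ 15^{21} ≡ 20 mod 23. Verify: 15 × 20 = 300 ≡ 1 mod 23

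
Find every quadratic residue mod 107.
Squares in Z_107*: {1, 3, 4, 9, 10, 11, 12, 13, 14, 16, 19, 23, 25, 27, 29, 30, 33, 34, 35, 36, 37, 39, 40, 41, 42, 44, 47, 48, 49, 52, 53, 56, 57, 61, 62, 64, 69, 75, 76, 79, 81, 83, 85, 86, 87, 89, 90, 92, 99, 100, 101, 102, 105}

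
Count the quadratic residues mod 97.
Exactly half the non-zero residues mod a prime are QRs: (97-1)/2 = 48.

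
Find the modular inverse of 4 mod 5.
Since 5 is prime, by Fermat 4^(-1) ≡ 4^{3} ≡ 4 mod 5. Verify: 4 × 4 = 16 ≡ 1 mod 5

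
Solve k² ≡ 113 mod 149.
The square roots of 113 mod 149 are 115 and 34. Verify: 115² = 13225 ≡ 113 mod 149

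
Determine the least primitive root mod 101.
g = 2. Powers: [2, 4, 8, 16, 32, 64, 27, 54, 7, 14, ...] generates all 100 non-zero residues.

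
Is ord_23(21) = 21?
Powers of 21 mod 23: 21^1≡21, 21^2≡4, 21^3≡15, 21^4≡16, 21^5≡14, 21^6≡18, 21^7≡10, 21^8≡3, 21^9≡17, 21^10≡12, 21^11≡22, 21^12≡2, 21^13≡19, 21^14≡8, 21^15≡7, 21^16≡9, 21^17≡5, 21^18≡13, 21^19≡20, 21^20≡6, 21^21≡11, 21^22≡1. 21^21≡11≢1, so ord ≠ 21. No, the actual order is 22.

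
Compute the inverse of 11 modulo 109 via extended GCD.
Extended GCD: 11(10) + 109(-1) = 1. So 11^(-1) ≡ 10 mod 109. Verify: 11 × 10 = 110 ≡ 1 mod 109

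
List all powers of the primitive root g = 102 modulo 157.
102^1, 102^2, ..., 102^{156} mod 157: [102, 42, 45, 37, 6, 141, 95, 113, 65, 36, 61, 99, 50, 76, 59, 52, 123, 143, 142, 40, 155, 110, 73, 67, 83, 145, 32, 124, 88, 27, 85, 35, 116, 57, 5, 39, 53, 68, 28, 30, 77, 4, 94, 11, 23, 148, 24, 93, 66, 138, 103, 144, 87, 82, 43, 147, 79, 51, 21, 101, 97, 3, 149, 126, 135, 111, 18, 109, 128, 25, 38, 108, 26, 140, 150, 71, 20, 156, 55, 115, 112, 120, 151, 16, 62, 44, 92, 121, 96, 58, 107, 81, 98, 105, 34, 14, 15, 117, 2, 47, 84, 90, 74, 12, 125, 33, 69, 130, 72, 122, 41, 100, 152, 118, 104, 89, 129, 127, 80, 153, 63, 146, 134, 9, 133, 64, 91, 19, 54, 13, 70, 75, 114, 10, 78, 106, 136, 56, 60, 154, 8, 31, 22, 46, 139, 48, 29, 132, 119, 49, 131, 17, 7, 86, 137, 1]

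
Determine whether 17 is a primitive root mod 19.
17^{9} ≡ 1 mod 19 and 9 < 18, so ord_19(17) = 9 ≠ 18 and 17 is not a primitive root.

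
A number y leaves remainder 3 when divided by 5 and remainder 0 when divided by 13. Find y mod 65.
M = 5 × 13 = 65. M₁ = 13, y₁ ≡ 2 mod 5. M₂ = 5, y₂ ≡ 8 mod 13. y = 3×13×2 + 0×5×8 ≡ 13 mod 65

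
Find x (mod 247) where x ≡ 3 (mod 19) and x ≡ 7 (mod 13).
M = 19 × 13 = 247. M₁ = 13, y₁ ≡ 3 (mod 19). M₂ = 19, y₂ ≡ 11 (mod 13). x = 3×13×3 + 7×19×11 ≡ 98 (mod 247)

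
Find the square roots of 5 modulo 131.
The square roots of 5 mod 131 are 108 and 23. Verify: 108² = 11664 ≡ 5 mod 131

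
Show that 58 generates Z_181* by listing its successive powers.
58^1, 58^2, ..., 58^{180} mod 181: [58, 106, 175, 14, 88, 36, 97, 15, 146, 142, 91, 29, 53, 178, 7, 44, 18, 139, 98, 73, 71, 136, 105, 117, 89, 94, 22, 9, 160, 49, 127, 126, 68, 143, 149, 135, 47, 11, 95, 80, 115, 154, 63, 34, 162, 165, 158, 114, 96, 138, 40, 148, 77, 122, 17, 81, 173, 79, 57, 48, 69, 20, 74, 129, 61, 99, 131, 177, 130, 119, 24, 125, 10, 37, 155, 121, 140, 156, 179, 65, 150, 12, 153, 5, 109, 168, 151, 70, 78, 180, 123, 75, 6, 167, 93, 145, 84, 166, 35, 39, 90, 152, 128, 3, 174, 137, 163, 42, 83, 108, 110, 45, 76, 64, 92, 87, 159, 172, 21, 132, 54, 55, 113, 38, 32, 46, 134, 170, 86, 101, 66, 27, 118, 147, 19, 16, 23, 67, 85, 43, 141, 33, 104, 59, 164, 100, 8, 102, 124, 133, 112, 161, 107, 52, 120, 82, 50, 4, 51, 62, 157, 56, 171, 144, 26, 60, 41, 25, 2, 116, 31, 169, 28, 176, 72, 13, 30, 111, 103, 1]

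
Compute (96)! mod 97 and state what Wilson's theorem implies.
(96)! mod 97 = 96. Since this equals -1 mod 97, Wilson confirms 97 is prime.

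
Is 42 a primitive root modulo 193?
42^{32} ≡ 1 mod 193 and 32 < 192, so ord_193(42) = 32 ≠ 192 and 42 is not a primitive root.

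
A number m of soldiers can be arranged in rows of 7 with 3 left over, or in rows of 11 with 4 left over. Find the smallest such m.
M = 7 × 11 = 77. M₁ = 11, y₁ ≡ 2 (mod 7). M₂ = 7, y₂ ≡ 8 (mod 11). m = 3×11×2 + 4×7×8 ≡ 59 (mod 77)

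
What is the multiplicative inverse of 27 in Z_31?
Since 31 is prime, by Fermat 27^(-1) ≡ 27^{29} ≡ 23 (mod 31). Verify: 27 × 23 = 621 ≡ 1 (mod 31)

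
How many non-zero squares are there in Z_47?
The squaring map on Z_47* is 2-to-1, so there are (46)/2 = 23 QRs.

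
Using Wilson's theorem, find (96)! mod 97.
By Wilson's theorem, (96)! ≡ -1 ≡ 96 mod 97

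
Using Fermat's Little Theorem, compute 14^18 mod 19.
By Fermat's Little Theorem, 14^{18} ≡ 1 (mod 19) since 19 is prime and gcd(14, 19) = 1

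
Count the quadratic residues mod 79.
The squaring map on Z_79* is 2-to-1, so there are (78)/2 = 39 QRs.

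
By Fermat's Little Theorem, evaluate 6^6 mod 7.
By Fermat's Little Theorem, 6^{6} ≡ 1 (mod 7) since 7 is prime and gcd(6, 7) = 1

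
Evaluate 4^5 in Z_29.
By repeated squaring mod 29: 4^{1}≡4, 4^{2}≡16, 4^{4}≡24. Then 4^{5} = 4^{4+1} ≡ 24 × 4 ≡ 9 mod 29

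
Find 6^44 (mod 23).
Using Fermat: 6^{22} ≡ 1 (mod 23). 44 ≡ 0 (mod 22). So 6^{44} ≡ 6^{0} ≡ 1 (mod 23)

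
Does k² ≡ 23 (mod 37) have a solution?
By Euler's criterion: 23^{18} ≡ 36 (mod 37). Since this equals -1 (≡ 36), 23 is not a QR.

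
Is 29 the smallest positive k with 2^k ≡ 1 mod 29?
Powers of 2 mod 29: 2^1≡2, 2^2≡4, 2^3≡8, 2^4≡16, 2^5≡3, 2^6≡6, 2^7≡12, 2^8≡24, 2^9≡19, 2^10≡9, 2^11≡18, 2^12≡7, 2^13≡14, 2^14≡28, 2^15≡27, 2^16≡25, 2^17≡21, 2^18≡13, 2^19≡26, 2^20≡23, 2^21≡17, 2^22≡5, 2^23≡10, 2^24≡20, 2^25≡11, 2^26≡22, 2^27≡15, 2^28≡1. Already 2^28≡1, so the order is 28 < 29. No, the actual order is 28.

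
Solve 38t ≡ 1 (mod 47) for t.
Since 47 is prime, by Fermat 38^(-1) ≡ 38^{45} ≡ 26 (mod 47). Verify: 38 × 26 = 988 ≡ 1 (mod 47)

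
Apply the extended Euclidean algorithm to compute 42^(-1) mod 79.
Extended GCD: 42(32) + 79(-17) = 1. So 42^(-1) ≡ 32 (mod 79). Verify: 42 × 32 = 1344 ≡ 1 (mod 79)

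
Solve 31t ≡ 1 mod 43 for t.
Since 43 is prime, by Fermat 31^(-1) ≡ 31^{41} ≡ 25 mod 43. Verify: 31 × 25 = 775 ≡ 1 mod 43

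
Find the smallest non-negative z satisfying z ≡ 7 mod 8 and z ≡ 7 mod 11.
M = 8 × 11 = 88. M₁ = 11, y₁ ≡ 3 mod 8. M₂ = 8, y₂ ≡ 7 mod 11. z = 7×11×3 + 7×8×7 ≡ 7 mod 88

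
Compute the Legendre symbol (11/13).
(11/13) = 11^{6} mod 13 = -1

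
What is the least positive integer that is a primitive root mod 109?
g = 6. Powers: [6, 36, 107, 97, 37, 4, 24, 35, ...] generates all 108 non-zero residues.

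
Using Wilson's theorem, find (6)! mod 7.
By Wilson's theorem, (6)! ≡ -1 ≡ 6 mod 7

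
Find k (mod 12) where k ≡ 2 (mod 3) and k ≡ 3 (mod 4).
M = 3 × 4 = 12. M₁ = 4, y₁ ≡ 1 (mod 3). M₂ = 3, y₂ ≡ 3 (mod 4). k = 2×4×1 + 3×3×3 ≡ 11 (mod 12)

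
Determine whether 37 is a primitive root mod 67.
37^{3} ≡ 1 (mod 67) and 3 < 66, so ord_67(37) = 3 ≠ 66 and 37 is not a primitive root.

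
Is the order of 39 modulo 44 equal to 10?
Powers of 39 mod 44: 39^1≡39, 39^2≡25, 39^3≡7, 39^4≡9, 39^5≡43, 39^6≡5, 39^7≡19, 39^8≡37, 39^9≡35, 39^10≡1. First k with 39^k≡1 is k=10. Yes, ord_44(39) = 10.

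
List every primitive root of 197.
There are φ(196) = 84 primitive roots mod 197: {2, 3, 5, 8, 11, 12, 13, 17, 18, 21, 27, 30, 31, 32, 35, 38, 44, 45, 46, 48, 50, 52, 56, 57, 58, 66, 67, 71, 72, 73, 74, 75, 78, 79, 80, 82, 86, 89, 91, 94, 95, 98, 99, 102, 103, 106, 108, 111, 115, 117, 118, 119, 122, 123, 124, 125, 126, 130, 131, 139, 140, 141, 145, 147, 149, 151, 152, 153, 159, 162, 165, 166, 167, 170, 176, 179, 180, 184, 185, 186, 189, 192, 194, 195}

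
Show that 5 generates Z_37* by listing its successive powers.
5^1, 5^2, ..., 5^{36} mod 37: [5, 25, 14, 33, 17, 11, 18, 16, 6, 30, 2, 10, 13, 28, 29, 34, 22, 36, 32, 12, 23, 4, 20, 26, 19, 21, 31, 7, 35, 27, 24, 9, 8, 3, 15, 1]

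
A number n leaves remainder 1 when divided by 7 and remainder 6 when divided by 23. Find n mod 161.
M = 7 × 23 = 161. M₁ = 23, y₁ ≡ 4 mod 7. M₂ = 7, y₂ ≡ 10 mod 23. n = 1×23×4 + 6×7×10 ≡ 29 mod 161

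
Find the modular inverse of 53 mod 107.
Since 107 is prime, by Fermat 53^(-1) ≡ 53^{105} ≡ 105 mod 107. Verify: 53 × 105 = 5565 ≡ 1 mod 107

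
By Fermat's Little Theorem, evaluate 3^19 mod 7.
By Fermat: 3^{6} ≡ 1 mod 7. 19 = 3×6 + 1. So 3^{19} ≡ 3^{1} ≡ 3 mod 7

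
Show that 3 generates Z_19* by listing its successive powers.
3^1, 3^2, ..., 3^{18} mod 19: [3, 9, 8, 5, 15, 7, 2, 6, 18, 16, 10, 11, 14, 4, 12, 17, 13, 1]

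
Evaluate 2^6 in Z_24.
By repeated squaring (mod 24): 2^{1}≡2, 2^{2}≡4, 2^{4}≡16. Then 2^{6} = 2^{4+2} ≡ 16 × 4 ≡ 16 (mod 24)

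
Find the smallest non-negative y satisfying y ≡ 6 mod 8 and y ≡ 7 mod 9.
M = 8 × 9 = 72. M₁ = 9, y₁ ≡ 1 mod 8. M₂ = 8, y₂ ≡ 8 mod 9. y = 6×9×1 + 7×8×8 ≡ 70 mod 72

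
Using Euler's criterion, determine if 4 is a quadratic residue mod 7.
By Euler's criterion: 4^{3} ≡ 1 (mod 7). Since this equals 1, 4 is a QR.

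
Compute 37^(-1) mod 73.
Since 73 is prime, by Fermat 37^(-1) ≡ 37^{71} ≡ 2 mod 73. Verify: 37 × 2 = 74 ≡ 1 mod 73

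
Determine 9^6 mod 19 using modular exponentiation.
By repeated squaring (mod 19): 9^{1}≡9, 9^{2}≡5, 9^{4}≡6. Then 9^{6} = 9^{4+2} ≡ 6 × 5 ≡ 11 (mod 19)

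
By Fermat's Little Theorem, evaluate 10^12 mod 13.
By Fermat's Little Theorem, 10^{12} ≡ 1 mod 13 since 13 is prime and gcd(10, 13) = 1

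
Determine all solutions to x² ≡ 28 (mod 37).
The square roots of 28 mod 37 are 19 and 18. Verify: 19² = 361 ≡ 28 (mod 37)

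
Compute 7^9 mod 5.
Using Fermat: 7^{4} ≡ 1 mod 5. 9 ≡ 1 mod 4. So 7^{9} ≡ 7^{1} ≡ 2 mod 5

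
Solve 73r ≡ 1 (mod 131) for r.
Since 131 is prime, by Fermat 73^(-1) ≡ 73^{129} ≡ 70 (mod 131). Verify: 73 × 70 = 5110 ≡ 1 (mod 131)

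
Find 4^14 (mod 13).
Using Fermat: 4^{12} ≡ 1 (mod 13). 14 ≡ 2 (mod 12). So 4^{14} ≡ 4^{2} ≡ 3 (mod 13)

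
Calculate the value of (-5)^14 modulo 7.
Using Fermat: (-5)^{6} ≡ 1 mod 7. 14 ≡ 2 mod 6. So (-5)^{14} ≡ (-5)^{2} ≡ 4 mod 7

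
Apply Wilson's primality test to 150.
(149)! mod 150 = 0. Since 0 ≢ -1 (mod 150), 150 is not prime.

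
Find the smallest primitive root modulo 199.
g = 3. For each prime q|198: 3^{99}≡198, 3^{66}≡106, 3^{18}≡125, none ≡ 1, so ord_199(3) = 198 and 3 is a primitive root.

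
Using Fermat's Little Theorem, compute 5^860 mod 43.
By Fermat: 5^{42} ≡ 1 (mod 43). 860 ≡ 20 (mod 42). So 5^{860} ≡ 5^{20} ≡ 17 (mod 43)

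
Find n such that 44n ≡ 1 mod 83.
Since 83 is prime, by Fermat 44^(-1) ≡ 44^{81} ≡ 17 mod 83. Verify: 44 × 17 = 748 ≡ 1 mod 83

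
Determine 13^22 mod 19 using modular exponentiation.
Using Fermat: 13^{18} ≡ 1 mod 19. 22 ≡ 4 mod 18. So 13^{22} ≡ 13^{4} ≡ 4 mod 19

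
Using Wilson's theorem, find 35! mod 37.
(36)! = (35)! × (36) ≡ -1 mod 37. So (35)! ≡ -1 × (36)^(-1) ≡ (-1)×(-1) = 1 mod 37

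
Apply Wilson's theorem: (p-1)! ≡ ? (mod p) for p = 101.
By Wilson's theorem, (100)! ≡ -1 ≡ 100 mod 101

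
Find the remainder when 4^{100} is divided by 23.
By Fermat: 4^{22} ≡ 1 (mod 23). 100 = 4×22 + 12. So 4^{100} ≡ 4^{12} ≡ 4 (mod 23)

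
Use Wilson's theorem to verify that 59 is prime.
(58)! mod 59 = 58. Since this equals -1 (mod 59), Wilson confirms 59 is prime.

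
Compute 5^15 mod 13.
Using Fermat: 5^{12} ≡ 1 (mod 13). 15 ≡ 3 (mod 12). So 5^{15} ≡ 5^{3} ≡ 8 (mod 13)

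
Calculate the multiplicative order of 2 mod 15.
Powers of 2 mod 15: 2^1≡2, 2^2≡4, 2^3≡8, 2^4≡1. So the order of 2 is 4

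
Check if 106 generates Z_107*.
106^{2} ≡ 1 (mod 107) and 2 < 106, so ord_107(106) = 2 ≠ 106 and 106 is not a primitive root.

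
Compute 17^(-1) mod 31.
Since 31 is prime, by Fermat 17^(-1) ≡ 17^{29} ≡ 11 mod 31. Verify: 17 × 11 = 187 ≡ 1 mod 31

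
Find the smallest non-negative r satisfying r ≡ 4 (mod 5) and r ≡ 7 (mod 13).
M = 5 × 13 = 65. M₁ = 13, y₁ ≡ 2 (mod 5). M₂ = 5, y₂ ≡ 8 (mod 13). r = 4×13×2 + 7×5×8 ≡ 59 (mod 65)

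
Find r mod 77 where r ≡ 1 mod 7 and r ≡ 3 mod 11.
M = 7 × 11 = 77. M₁ = 11, y₁ ≡ 2 mod 7. M₂ = 7, y₂ ≡ 8 mod 11. r = 1×11×2 + 3×7×8 ≡ 36 mod 77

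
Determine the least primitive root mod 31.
g = 3. For each prime q|30: 3^{15}≡30, 3^{10}≡25, 3^{6}≡16, none ≡ 1, so ord_31(3) = 30 and 3 is a primitive root.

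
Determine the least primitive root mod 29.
g = 2. Powers: [2, 4, 8, 16, 3, 6, 12, 24, ...] generates all 28 non-zero residues.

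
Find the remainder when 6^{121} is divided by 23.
By Fermat: 6^{22} ≡ 1 mod 23. 121 = 5×22 + 11. So 6^{121} ≡ 6^{11} ≡ 1 mod 23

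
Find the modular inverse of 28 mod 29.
Since 29 is prime, by Fermat 28^(-1) ≡ 28^{27} ≡ 28 (mod 29). Verify: 28 × 28 = 784 ≡ 1 (mod 29)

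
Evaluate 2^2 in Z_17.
2^{2} = 4 ≡ 4 mod 17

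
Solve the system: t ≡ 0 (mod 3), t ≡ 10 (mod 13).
M = 3 × 13 = 39. M₁ = 13, y₁ ≡ 1 (mod 3). M₂ = 3, y₂ ≡ 9 (mod 13). t = 0×13×1 + 10×3×9 ≡ 36 (mod 39)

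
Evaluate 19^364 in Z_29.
Using Fermat: 19^{28} ≡ 1 (mod 29). 364 ≡ 0 (mod 28). So 19^{364} ≡ 19^{0} ≡ 1 (mod 29)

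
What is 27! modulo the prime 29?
(28)! = (27)! × (28) ≡ -1 mod 29. So (27)! ≡ -1 × (28)^(-1) ≡ (-1)×(-1) = 1 mod 29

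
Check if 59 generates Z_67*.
59^{11} ≡ 1 (mod 67) and 11 < 66, so ord_67(59) = 11 ≠ 66 and 59 is not a primitive root.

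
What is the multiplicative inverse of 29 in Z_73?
Since 73 is prime, by Fermat 29^(-1) ≡ 29^{71} ≡ 68 mod 73. Verify: 29 × 68 = 1972 ≡ 1 mod 73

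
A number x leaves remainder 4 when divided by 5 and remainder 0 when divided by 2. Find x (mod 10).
M = 5 × 2 = 10. M₁ = 2, y₁ ≡ 3 (mod 5). M₂ = 5, y₂ ≡ 1 (mod 2). x = 4×2×3 + 0×5×1 ≡ 4 (mod 10)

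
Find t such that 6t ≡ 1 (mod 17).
Since 17 is prime, by Fermat 6^(-1) ≡ 6^{15} ≡ 3 (mod 17). Verify: 6 × 3 = 18 ≡ 1 (mod 17)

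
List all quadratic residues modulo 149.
Squares in Z_149*: {1, 4, 5, 6, 7, 9, 16, 17, 19, 20, 22, 24, 25, 26, 28, 29, 30, 31, 33, 35, 36, 37, 39, 42, 45, 46, 47, 49, 53, 54, 61, 63, 64, 67, 68, 69, 73, 76, 80, 81, 82, 85, 86, 88, 95, 96, 100, 102, 103, 104, 107, 110, 112, 113, 114, 116, 118, 119, 120, 121, 123, 124, 125, 127, 129, 130, 132, 133, 140, 142, 143, 144, 145, 148}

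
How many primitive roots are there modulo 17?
A prime p has φ(p-1) primitive roots; here φ(16) = 8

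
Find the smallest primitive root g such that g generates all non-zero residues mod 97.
g = 5. Powers: [5, 25, 28, 43, 21, 8, ...] generates all 96 non-zero residues.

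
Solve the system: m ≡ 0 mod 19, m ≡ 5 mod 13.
M = 19 × 13 = 247. M₁ = 13, y₁ ≡ 3 mod 19. M₂ = 19, y₂ ≡ 11 mod 13. m = 0×13×3 + 5×19×11 ≡ 57 mod 247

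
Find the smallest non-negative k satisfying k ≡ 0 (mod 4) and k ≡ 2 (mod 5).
M = 4 × 5 = 20. M₁ = 5, y₁ ≡ 1 (mod 4). M₂ = 4, y₂ ≡ 4 (mod 5). k = 0×5×1 + 2×4×4 ≡ 12 (mod 20)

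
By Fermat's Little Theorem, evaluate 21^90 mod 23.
By Fermat: 21^{22} ≡ 1 mod 23. 90 = 4×22 + 2. So 21^{90} ≡ 21^{2} ≡ 4 mod 23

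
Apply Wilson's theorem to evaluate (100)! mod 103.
(102)! = (100)! × (101) × (102) ≡ -1 (mod 103). So (100)! ≡ -1 × [(102)(101)]^(-1) ≡ 51 (mod 103)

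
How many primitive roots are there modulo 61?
There are φ(61-1) = φ(60) = 16 primitive roots modulo 61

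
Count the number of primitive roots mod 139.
There are φ(139-1) = φ(138) = 44 primitive roots modulo 139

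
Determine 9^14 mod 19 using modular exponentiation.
By repeated squaring (mod 19): 9^{1}≡9, 9^{2}≡5, 9^{4}≡6, 9^{8}≡17. Then 9^{14} = 9^{8+4+2} ≡ 17 × 6 × 5 ≡ 16 (mod 19)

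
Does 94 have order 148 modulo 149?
ord_149(94) divides 148. For each prime q|148: 94^{74}≡148, 94^{4}≡88, none ≡ 1. So 94 has order 148 and is a primitive root mod 149.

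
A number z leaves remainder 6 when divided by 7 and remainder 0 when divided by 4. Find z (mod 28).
M = 7 × 4 = 28. M₁ = 4, y₁ ≡ 2 (mod 7). M₂ = 7, y₂ ≡ 3 (mod 4). z = 6×4×2 + 0×7×3 ≡ 20 (mod 28)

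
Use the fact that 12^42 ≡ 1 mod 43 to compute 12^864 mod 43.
By Fermat: 12^{42} ≡ 1 mod 43. 864 ≡ 24 mod 42. So 12^{864} ≡ 12^{24} ≡ 35 mod 43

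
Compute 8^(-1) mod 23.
Since 23 is prime, by Fermat 8^(-1) ≡ 8^{21} ≡ 3 mod 23. Verify: 8 × 3 = 24 ≡ 1 mod 23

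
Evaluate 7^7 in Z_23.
By repeated squaring (mod 23): 7^{1}≡7, 7^{2}≡3, 7^{4}≡9. Then 7^{7} = 7^{4+2+1} ≡ 9 × 3 × 7 ≡ 5 (mod 23)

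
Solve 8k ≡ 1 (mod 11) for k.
Since 11 is prime, by Fermat 8^(-1) ≡ 8^{9} ≡ 7 (mod 11). Verify: 8 × 7 = 56 ≡ 1 (mod 11)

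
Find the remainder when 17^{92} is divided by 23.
By Fermat: 17^{22} ≡ 1 mod 23. 92 = 4×22 + 4. So 17^{92} ≡ 17^{4} ≡ 8 mod 23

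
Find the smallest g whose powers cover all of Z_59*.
g = 2. Powers: [2, 4, 8, 16, 32, 5, ...] generates all 58 non-zero residues.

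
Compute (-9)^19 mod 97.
By repeated squaring mod 97: (-9)^{1}≡88, (-9)^{2}≡81, (-9)^{4}≡62, (-9)^{8}≡61, (-9)^{16}≡35. Then (-9)^{19} = (-9)^{16+2+1} ≡ 35 × 81 × 88 ≡ 93 mod 97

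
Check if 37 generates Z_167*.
ord_167(37) divides 166. For each prime q|166: 37^{83}≡166, 37^{2}≡33, none ≡ 1. So 37 has order 166 and is a primitive root mod 167.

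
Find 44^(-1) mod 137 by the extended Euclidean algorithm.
Extended GCD: 44(-28) + 137(9) = 1. So 44^(-1) ≡ -28 ≡ 109 mod 137. Verify: 44 × 109 = 4796 ≡ 1 mod 137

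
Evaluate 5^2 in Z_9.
5^{2} = 25 ≡ 7 (mod 9)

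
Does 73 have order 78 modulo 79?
73^{39} ≡ 1 (mod 79) and 39 < 78, so ord_79(73) = 39 ≠ 78 and 73 is not a primitive root.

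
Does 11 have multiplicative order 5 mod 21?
Powers of 11 mod 21: 11^1≡11, 11^2≡16, 11^3≡8, 11^4≡4, 11^5≡2, 11^6≡1. 11^5≡2≢1, so ord ≠ 5. No, the actual order is 6.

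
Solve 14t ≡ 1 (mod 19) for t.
Since 19 is prime, by Fermat 14^(-1) ≡ 14^{17} ≡ 15 (mod 19). Verify: 14 × 15 = 210 ≡ 1 (mod 19)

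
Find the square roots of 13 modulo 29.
The square roots of 13 mod 29 are 10 and 19. Verify: 10² = 100 ≡ 13 (mod 29)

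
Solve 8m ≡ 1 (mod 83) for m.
Since 83 is prime, by Fermat 8^(-1) ≡ 8^{81} ≡ 52 (mod 83). Verify: 8 × 52 = 416 ≡ 1 (mod 83)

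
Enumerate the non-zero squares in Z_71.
Squares in Z_71*: {1, 2, 3, 4, 5, 6, 8, 9, 10, 12, 15, 16, 18, 19, 20, 24, 25, 27, 29, 30, 32, 36, 37, 38, 40, 43, 45, 48, 49, 50, 54, 57, 58, 60, 64}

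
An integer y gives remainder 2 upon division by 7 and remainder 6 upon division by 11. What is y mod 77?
M = 7 × 11 = 77. M₁ = 11, y₁ ≡ 2 mod 7. M₂ = 7, y₂ ≡ 8 mod 11. y = 2×11×2 + 6×7×8 ≡ 72 mod 77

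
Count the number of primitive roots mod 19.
Number of primitive roots mod 19 = φ(p-1) = φ(18) = 6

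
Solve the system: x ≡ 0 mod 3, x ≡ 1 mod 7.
M = 3 × 7 = 21. M₁ = 7, y₁ ≡ 1 mod 3. M₂ = 3, y₂ ≡ 5 mod 7. x = 0×7×1 + 1×3×5 ≡ 15 mod 21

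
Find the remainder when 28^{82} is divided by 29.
By Fermat: 28^{28} ≡ 1 mod 29. 82 = 2×28 + 26. So 28^{82} ≡ 28^{26} ≡ 1 mod 29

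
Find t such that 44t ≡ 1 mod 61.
Since 61 is prime, by Fermat 44^(-1) ≡ 44^{59} ≡ 43 mod 61. Verify: 44 × 43 = 1892 ≡ 1 mod 61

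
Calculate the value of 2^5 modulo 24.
By repeated squaring mod 24: 2^{1}≡2, 2^{2}≡4, 2^{4}≡16. Then 2^{5} = 2^{4+1} ≡ 16 × 2 ≡ 8 mod 24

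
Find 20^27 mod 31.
By repeated squaring mod 31: 20^{1}≡20, 20^{2}≡28, 20^{4}≡9, 20^{8}≡19, 20^{16}≡20. Then 20^{27} = 20^{16+8+2+1} ≡ 20 × 19 × 28 × 20 ≡ 16 mod 31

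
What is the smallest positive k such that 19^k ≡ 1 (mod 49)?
Powers of 19 mod 49: 19^1≡19, 19^2≡18, 19^3≡48, 19^4≡30, 19^5≡31, 19^6≡1. ord_49(19) = 6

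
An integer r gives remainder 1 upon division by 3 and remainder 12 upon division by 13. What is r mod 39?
M = 3 × 13 = 39. M₁ = 13, y₁ ≡ 1 mod 3. M₂ = 3, y₂ ≡ 9 mod 13. r = 1×13×1 + 12×3×9 ≡ 25 mod 39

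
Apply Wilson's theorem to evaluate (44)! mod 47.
(46)! = (44)! × (45) × (46) ≡ -1 mod 47. So (44)! ≡ -1 × [(46)(45)]^(-1) ≡ 23 mod 47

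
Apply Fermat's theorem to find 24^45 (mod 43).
By Fermat: 24^{42} ≡ 1 (mod 43). So 24^{45} = 24^{42} · 24^{3} ≡ 24^{3} ≡ 21 (mod 43)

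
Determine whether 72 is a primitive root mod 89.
72^{44} ≡ 1 mod 89 and 44 < 88, so ord_89(72) = 44 ≠ 88 and 72 is not a primitive root.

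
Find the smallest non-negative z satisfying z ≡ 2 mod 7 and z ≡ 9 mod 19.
M = 7 × 19 = 133. M₁ = 19, y₁ ≡ 3 mod 7. M₂ = 7, y₂ ≡ 11 mod 19. z = 2×19×3 + 9×7×11 ≡ 9 mod 133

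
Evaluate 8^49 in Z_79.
By repeated squaring mod 79: 8^{1}≡8, 8^{2}≡64, 8^{4}≡67, 8^{8}≡65, 8^{16}≡38, 8^{32}≡22. Then 8^{49} = 8^{32+16+1} ≡ 22 × 38 × 8 ≡ 52 mod 79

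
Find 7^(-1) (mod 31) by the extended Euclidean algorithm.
Extended GCD: 7(9) + 31(-2) = 1. So 7^(-1) ≡ 9 (mod 31). Verify: 7 × 9 = 63 ≡ 1 (mod 31)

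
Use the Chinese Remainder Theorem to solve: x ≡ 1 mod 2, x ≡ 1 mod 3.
M = 2 × 3 = 6. M₁ = 3, y₁ ≡ 1 mod 2. M₂ = 2, y₂ ≡ 2 mod 3. x = 1×3×1 + 1×2×2 ≡ 1 mod 6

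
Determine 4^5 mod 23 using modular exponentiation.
By repeated squaring (mod 23): 4^{1}≡4, 4^{2}≡16, 4^{4}≡3. Then 4^{5} = 4^{4+1} ≡ 3 × 4 ≡ 12 (mod 23)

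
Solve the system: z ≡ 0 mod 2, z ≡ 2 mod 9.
M = 2 × 9 = 18. M₁ = 9, y₁ ≡ 1 mod 2. M₂ = 2, y₂ ≡ 5 mod 9. z = 0×9×1 + 2×2×5 ≡ 2 mod 18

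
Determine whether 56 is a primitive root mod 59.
ord_59(56) divides 58. For each prime q|58: 56^{29}≡58, 56^{2}≡9, none ≡ 1. So 56 has order 58 and is a primitive root mod 59.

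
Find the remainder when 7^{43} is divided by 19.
By Fermat: 7^{18} ≡ 1 (mod 19). 43 = 2×18 + 7. So 7^{43} ≡ 7^{7} ≡ 7 (mod 19)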